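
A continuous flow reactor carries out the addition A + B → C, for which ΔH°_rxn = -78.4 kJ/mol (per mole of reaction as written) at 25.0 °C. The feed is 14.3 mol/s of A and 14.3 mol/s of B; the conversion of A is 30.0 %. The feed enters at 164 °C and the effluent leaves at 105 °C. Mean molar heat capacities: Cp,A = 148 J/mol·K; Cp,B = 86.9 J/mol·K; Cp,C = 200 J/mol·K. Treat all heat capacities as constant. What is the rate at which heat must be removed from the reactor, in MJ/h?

Q_out = 1970 MJ/h

Extent of reaction ξ = 0.300 × 14.3 = 4.29 mol/s
Reaction term: ξ·ΔH°_rxn = 4.29 × -78.4 = -336.34 kJ/s
Sensible, feed 164→25 °C: -466.91 kJ/s
Outlet flows (mol/s): A 10.01, B 10.01, C 4.29
Sensible, products 25→105 °C: 256.75 kJ/s
Q = ΔH = -546.5 kJ/s = -546.5 kW
Heat removed = 1967.4 MJ/h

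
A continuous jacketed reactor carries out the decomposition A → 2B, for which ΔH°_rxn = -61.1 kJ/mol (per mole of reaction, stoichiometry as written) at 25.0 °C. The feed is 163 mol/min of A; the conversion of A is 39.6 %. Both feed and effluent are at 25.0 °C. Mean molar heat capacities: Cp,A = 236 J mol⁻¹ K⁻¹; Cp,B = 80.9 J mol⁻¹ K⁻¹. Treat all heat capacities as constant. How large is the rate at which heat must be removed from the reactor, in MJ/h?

Q_out = 237 MJ/h

Extent of reaction ξ = 0.396 × 163 = 64.548 mol/min
Reaction term: ξ·ΔH°_rxn = 64.548 × -61.1 = -3943.9 kJ/min
Q = ΔH = -3943.9 kJ/min = -65.731 kW
Heat removed = 236.63 MJ/h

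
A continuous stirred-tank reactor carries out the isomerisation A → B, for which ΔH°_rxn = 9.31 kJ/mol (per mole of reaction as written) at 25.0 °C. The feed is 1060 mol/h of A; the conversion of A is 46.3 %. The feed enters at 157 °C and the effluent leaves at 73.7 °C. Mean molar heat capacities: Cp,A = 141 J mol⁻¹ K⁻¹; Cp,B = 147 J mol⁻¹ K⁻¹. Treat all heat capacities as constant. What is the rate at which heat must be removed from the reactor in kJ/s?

Extent of reaction ξ = 0.463 × 1060 = 490.78 mol/h
Reaction term: ξ·ΔH°_rxn = 490.78 × 9.31 = 4569.2 kJ/h
Sensible, feed 157→25 °C: -19729 kJ/h
Outlet flows (mol/h): A 569.22, B 490.78
Sensible, products 25→73.7 °C: 7422.1 kJ/h
Q = ΔH = -7737.5 kJ/h = -2.1493 kW
Heat removed = 2.1493 kJ/s

Q_out = 2.15 kJ/s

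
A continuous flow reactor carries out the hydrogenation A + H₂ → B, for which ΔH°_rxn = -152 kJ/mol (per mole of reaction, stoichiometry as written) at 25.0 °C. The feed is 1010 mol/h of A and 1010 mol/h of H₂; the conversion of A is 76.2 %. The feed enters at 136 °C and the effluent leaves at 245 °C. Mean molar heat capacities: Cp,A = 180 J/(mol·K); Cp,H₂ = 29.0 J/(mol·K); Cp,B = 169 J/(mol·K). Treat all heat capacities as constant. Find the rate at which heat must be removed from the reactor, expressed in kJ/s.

Q_out = 28.0 kJ/s

Extent of reaction ξ = 0.762 × 1010 = 769.62 mol/h
Reaction term: ξ·ΔH°_rxn = 769.62 × -152 = -116980 kJ/h
Sensible, feed 136→25 °C: -23431 kJ/h
Outlet flows (mol/h): A 240.38, H₂ 240.38, B 769.62
Sensible, products 25→245 °C: 39667 kJ/h
Q = ΔH = -100750 kJ/h = -27.985 kW
Heat removed = 27.985 kJ/s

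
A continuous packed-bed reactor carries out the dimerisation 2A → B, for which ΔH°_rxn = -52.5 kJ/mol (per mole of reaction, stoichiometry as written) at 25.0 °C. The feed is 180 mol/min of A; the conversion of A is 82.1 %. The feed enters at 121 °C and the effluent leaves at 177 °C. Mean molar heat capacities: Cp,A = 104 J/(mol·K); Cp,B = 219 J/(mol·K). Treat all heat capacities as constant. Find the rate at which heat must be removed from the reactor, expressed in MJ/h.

Q_out = 162 MJ/h

Extent of reaction ξ = 0.821 × 180 / 2 = 73.89 mol/min
Reaction term: ξ·ΔH°_rxn = 73.89 × -52.5 = -3879.2 kJ/min
Sensible, feed 121→25 °C: -1797.1 kJ/min
Outlet flows (mol/min): A 32.22, B 73.89
Sensible, products 25→177 °C: 2969 kJ/min
Q = ΔH = -2707.4 kJ/min = -45.123 kW
Heat removed = 162.44 MJ/h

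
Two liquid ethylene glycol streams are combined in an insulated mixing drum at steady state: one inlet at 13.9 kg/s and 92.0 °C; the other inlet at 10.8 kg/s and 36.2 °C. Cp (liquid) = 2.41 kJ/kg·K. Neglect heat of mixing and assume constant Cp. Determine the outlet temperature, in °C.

T_out = 67.6 °C

No heat crosses the boundary, so H_out = H_in.
T_out = Σ ṁᵢCp,ᵢTᵢ / Σ ṁᵢCp,ᵢ
      = 4024.1 / 59.527 = 67.602 °C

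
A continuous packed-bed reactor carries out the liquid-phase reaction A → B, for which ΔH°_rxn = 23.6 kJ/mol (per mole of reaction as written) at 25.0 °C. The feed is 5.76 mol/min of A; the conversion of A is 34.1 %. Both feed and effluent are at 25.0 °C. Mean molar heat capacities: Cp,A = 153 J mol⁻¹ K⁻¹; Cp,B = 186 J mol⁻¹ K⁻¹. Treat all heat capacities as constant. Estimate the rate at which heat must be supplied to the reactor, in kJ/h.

Extent of reaction ξ = 0.341 × 5.76 = 1.9642 mol/min
Reaction term: ξ·ΔH°_rxn = 1.9642 × 23.6 = 46.354 kJ/min
Q = ΔH = 46.354 kJ/min = 0.77257 kW
Heat supplied = 2781.3 kJ/h

Q_in = 2780 kJ/h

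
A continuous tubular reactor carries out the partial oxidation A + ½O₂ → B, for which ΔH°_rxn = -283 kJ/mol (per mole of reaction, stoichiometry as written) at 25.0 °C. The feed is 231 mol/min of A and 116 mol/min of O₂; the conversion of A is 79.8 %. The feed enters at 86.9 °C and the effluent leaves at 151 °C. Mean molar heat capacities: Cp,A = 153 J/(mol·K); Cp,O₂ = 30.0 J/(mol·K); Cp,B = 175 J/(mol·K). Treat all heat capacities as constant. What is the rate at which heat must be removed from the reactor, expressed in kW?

Q_out = 825 kW

Extent of reaction ξ = 0.798 × 231 = 184.34 mol/min
Reaction term: ξ·ΔH°_rxn = 184.34 × -283 = -52168 kJ/min
Sensible, feed 86.9→25 °C: -2403.1 kJ/min
Outlet flows (mol/min): A 46.662, O₂ 23.831, B 184.34
Sensible, products 25→151 °C: 5054.3 kJ/min
Q = ΔH = -49517 kJ/min = -825.28 kW
Heat removed = 825.28 kW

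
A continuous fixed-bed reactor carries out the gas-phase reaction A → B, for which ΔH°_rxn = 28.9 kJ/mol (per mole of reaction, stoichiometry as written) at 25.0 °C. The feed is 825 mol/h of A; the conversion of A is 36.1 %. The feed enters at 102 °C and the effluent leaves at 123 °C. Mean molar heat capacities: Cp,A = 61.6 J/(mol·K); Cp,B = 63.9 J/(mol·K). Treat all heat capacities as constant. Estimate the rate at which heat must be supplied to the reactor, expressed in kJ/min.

Q_in = 162 kJ/min

Extent of reaction ξ = 0.361 × 825 = 297.82 mol/h
Reaction term: ξ·ΔH°_rxn = 297.82 × 28.9 = 8607.1 kJ/h
Sensible, feed 102→25 °C: -3913.1 kJ/h
Outlet flows (mol/h): A 527.17, B 297.82
Sensible, products 25→123 °C: 5047.5 kJ/h
Q = ΔH = 9741.5 kJ/h = 2.706 kW
Heat supplied = 162.36 kJ/min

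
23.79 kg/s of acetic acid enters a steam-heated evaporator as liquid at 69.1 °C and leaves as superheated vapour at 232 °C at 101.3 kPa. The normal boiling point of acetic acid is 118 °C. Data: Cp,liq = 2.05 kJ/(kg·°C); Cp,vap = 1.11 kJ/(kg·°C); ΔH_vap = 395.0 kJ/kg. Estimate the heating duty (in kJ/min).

liquid 69.1→118 °C: 100.25 kJ/kg
vaporisation at 118 °C: 395 kJ/kg
vapour 118→232 °C: 126.54 kJ/kg
Δh = 100.25 + 395 + 126.54 = 621.78 kJ/kg
Q = ṁ·Δh = 23.79 kg/s × 621.78 kJ/kg = 14792 kJ/s
|Q| = 14792 kW = 887540 kJ/min

Q = 888000 kJ/min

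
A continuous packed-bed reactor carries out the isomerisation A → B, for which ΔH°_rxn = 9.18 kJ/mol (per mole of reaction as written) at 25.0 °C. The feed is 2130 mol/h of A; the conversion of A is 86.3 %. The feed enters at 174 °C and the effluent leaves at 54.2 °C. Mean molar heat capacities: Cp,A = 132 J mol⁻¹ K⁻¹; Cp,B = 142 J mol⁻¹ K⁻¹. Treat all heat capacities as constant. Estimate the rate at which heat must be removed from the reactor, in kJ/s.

Q_out = 4.52 kJ/s

Extent of reaction ξ = 0.863 × 2130 = 1838.2 mol/h
Reaction term: ξ·ΔH°_rxn = 1838.2 × 9.18 = 16875 kJ/h
Sensible, feed 174→25 °C: -41893 kJ/h
Outlet flows (mol/h): A 291.81, B 1838.2
Sensible, products 25→54.2 °C: 8746.6 kJ/h
Q = ΔH = -16272 kJ/h = -4.5199 kW
Heat removed = 4.5199 kJ/s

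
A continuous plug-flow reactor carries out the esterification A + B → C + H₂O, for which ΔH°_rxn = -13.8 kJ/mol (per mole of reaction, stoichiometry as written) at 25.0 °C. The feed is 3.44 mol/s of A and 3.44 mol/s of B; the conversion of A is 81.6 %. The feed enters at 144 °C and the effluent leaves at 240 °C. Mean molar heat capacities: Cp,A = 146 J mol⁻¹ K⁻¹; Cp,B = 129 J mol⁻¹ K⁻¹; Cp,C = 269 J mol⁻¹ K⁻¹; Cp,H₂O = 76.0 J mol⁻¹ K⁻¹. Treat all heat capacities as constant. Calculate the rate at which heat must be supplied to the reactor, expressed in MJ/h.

Extent of reaction ξ = 0.816 × 3.44 = 2.807 mol/s
Reaction term: ξ·ΔH°_rxn = 2.807 × -13.8 = -38.737 kJ/s
Sensible, feed 144→25 °C: -112.57 kJ/s
Outlet flows (mol/s): A 0.63296, B 0.63296, C 2.807, H₂O 2.807
Sensible, products 25→240 °C: 245.64 kJ/s
Q = ΔH = 94.325 kJ/s = 94.325 kW
Heat supplied = 339.57 MJ/h

Q_in = 340 MJ/h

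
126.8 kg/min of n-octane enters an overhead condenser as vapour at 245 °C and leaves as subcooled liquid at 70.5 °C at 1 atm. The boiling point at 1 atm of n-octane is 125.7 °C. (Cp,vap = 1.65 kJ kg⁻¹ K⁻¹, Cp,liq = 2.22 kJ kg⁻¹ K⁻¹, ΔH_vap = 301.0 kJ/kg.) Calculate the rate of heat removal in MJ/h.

Q_c = 4720 MJ/h

vapour 245→125.7 °C: -196.84 kJ/kg
condensation at 125.7 °C: -301 kJ/kg
liquid 125.7→70.5 °C: -122.54 kJ/kg
Δh = -196.84 + -301 + -122.54 = -620.39 kJ/kg
Q = ṁ·Δh = 126.8 kg/min × -620.39 kJ/kg = -78665 kJ/min
|Q| = 1311.1 kW = 4719.9 MJ/h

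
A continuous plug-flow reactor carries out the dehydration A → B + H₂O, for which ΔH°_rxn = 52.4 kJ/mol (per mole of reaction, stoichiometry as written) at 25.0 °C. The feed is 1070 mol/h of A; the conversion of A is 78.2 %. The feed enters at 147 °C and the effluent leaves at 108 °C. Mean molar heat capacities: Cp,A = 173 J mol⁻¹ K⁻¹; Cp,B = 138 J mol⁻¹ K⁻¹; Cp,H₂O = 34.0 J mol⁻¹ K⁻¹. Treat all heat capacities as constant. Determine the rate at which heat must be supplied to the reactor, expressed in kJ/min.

Q_in = 609 kJ/min

Extent of reaction ξ = 0.782 × 1070 = 836.74 mol/h
Reaction term: ξ·ΔH°_rxn = 836.74 × 52.4 = 43845 kJ/h
Sensible, feed 147→25 °C: -22583 kJ/h
Outlet flows (mol/h): A 233.26, B 836.74, H₂O 836.74
Sensible, products 25→108 °C: 15295 kJ/h
Q = ΔH = 36556 kJ/h = 10.155 kW
Heat supplied = 609.27 kJ/min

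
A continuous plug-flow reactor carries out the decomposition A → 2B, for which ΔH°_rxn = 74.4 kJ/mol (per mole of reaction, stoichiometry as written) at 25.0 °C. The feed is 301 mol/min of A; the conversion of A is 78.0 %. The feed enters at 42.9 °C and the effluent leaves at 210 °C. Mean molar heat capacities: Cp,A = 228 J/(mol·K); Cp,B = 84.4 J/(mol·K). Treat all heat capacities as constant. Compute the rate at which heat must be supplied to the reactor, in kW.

Q_in = 439 kW

Extent of reaction ξ = 0.780 × 301 = 234.78 mol/min
Reaction term: ξ·ΔH°_rxn = 234.78 × 74.4 = 17468 kJ/min
Sensible, feed 42.9→25 °C: -1228.4 kJ/min
Outlet flows (mol/min): A 66.22, B 469.56
Sensible, products 25→210 °C: 10125 kJ/min
Q = ΔH = 26364 kJ/min = 439.4 kW
Heat supplied = 439.4 kW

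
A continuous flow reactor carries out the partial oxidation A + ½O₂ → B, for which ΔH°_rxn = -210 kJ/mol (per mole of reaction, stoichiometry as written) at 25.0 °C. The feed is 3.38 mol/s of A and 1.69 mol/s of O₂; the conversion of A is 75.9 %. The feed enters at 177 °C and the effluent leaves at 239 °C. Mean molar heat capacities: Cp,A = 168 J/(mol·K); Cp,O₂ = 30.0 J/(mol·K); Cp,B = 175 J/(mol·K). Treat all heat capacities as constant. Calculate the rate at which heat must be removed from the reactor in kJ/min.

Q_out = 30300 kJ/min

Extent of reaction ξ = 0.759 × 3.38 = 2.5654 mol/s
Reaction term: ξ·ΔH°_rxn = 2.5654 × -210 = -538.74 kJ/s
Sensible, feed 177→25 °C: -94.018 kJ/s
Outlet flows (mol/s): A 0.81458, O₂ 0.40729, B 2.5654
Sensible, products 25→239 °C: 127.98 kJ/s
Q = ΔH = -504.78 kJ/s = -504.78 kW
Heat removed = 30287 kJ/min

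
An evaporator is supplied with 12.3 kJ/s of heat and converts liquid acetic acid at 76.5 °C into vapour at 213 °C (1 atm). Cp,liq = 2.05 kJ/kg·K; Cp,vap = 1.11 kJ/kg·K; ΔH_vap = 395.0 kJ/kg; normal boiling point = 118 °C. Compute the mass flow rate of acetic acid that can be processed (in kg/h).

ṁ = 75.6 kg/h

Δh = 2.05×(118−76.5) + 395.0 + 1.11×(213−118) = 585.52 kJ/kg
Q = 12.3 kJ/s = 12.3 kJ/s = 44280 kJ/h
ṁ = Q/Δh = 44280 / 585.52 = 75.624 kg/h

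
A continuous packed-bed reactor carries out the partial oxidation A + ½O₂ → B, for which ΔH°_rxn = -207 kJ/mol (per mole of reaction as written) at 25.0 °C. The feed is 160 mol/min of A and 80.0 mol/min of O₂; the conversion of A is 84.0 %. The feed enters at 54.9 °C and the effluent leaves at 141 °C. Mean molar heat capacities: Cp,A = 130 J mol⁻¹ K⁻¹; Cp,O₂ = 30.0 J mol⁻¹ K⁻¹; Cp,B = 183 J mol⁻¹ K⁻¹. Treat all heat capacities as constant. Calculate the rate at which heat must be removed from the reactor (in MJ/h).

Q_out = 1510 MJ/h

Extent of reaction ξ = 0.840 × 160 = 134.4 mol/min
Reaction term: ξ·ΔH°_rxn = 134.4 × -207 = -27821 kJ/min
Sensible, feed 54.9→25 °C: -693.68 kJ/min
Outlet flows (mol/min): A 25.6, O₂ 12.8, B 134.4
Sensible, products 25→141 °C: 3283.6 kJ/min
Q = ΔH = -25231 kJ/min = -420.51 kW
Heat removed = 1513.9 MJ/h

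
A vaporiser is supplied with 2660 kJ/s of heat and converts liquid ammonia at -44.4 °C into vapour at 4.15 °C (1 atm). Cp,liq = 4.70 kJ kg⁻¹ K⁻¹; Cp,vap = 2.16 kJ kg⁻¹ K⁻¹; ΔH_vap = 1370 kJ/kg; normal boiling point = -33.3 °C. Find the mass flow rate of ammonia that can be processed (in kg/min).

Δh = 4.70×(-33.3−-44.4) + 1370 + 2.16×(4.15−-33.3) = 1503.1 kJ/kg
Q = 2660 kJ/s = 2660 kJ/s = 159600 kJ/min
ṁ = Q/Δh = 159600 / 1503.1 = 106.18 kg/min

ṁ = 106 kg/min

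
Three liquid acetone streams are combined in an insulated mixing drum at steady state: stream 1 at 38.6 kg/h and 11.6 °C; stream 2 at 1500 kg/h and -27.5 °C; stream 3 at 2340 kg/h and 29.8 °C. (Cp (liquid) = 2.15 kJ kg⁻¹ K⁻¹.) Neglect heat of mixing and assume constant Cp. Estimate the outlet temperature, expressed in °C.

No heat crosses the boundary, so H_out = H_in.
T_out = Σ ṁᵢCp,ᵢTᵢ / Σ ṁᵢCp,ᵢ
      = 62199 / 8339 = 7.4588 °C

T_out = 7.46 °C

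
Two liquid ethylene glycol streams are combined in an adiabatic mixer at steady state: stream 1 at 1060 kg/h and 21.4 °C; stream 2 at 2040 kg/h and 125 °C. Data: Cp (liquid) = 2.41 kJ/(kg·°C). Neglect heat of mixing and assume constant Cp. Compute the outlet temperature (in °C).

Adiabatic, steady state ⇒ Σ ṁᵢCp,ᵢ(T_out − Tᵢ) = 0
Σ ṁᵢCp,ᵢTᵢ = 1060×2.41×21.4 + 2040×2.41×125 = 669220
Σ ṁᵢCp,ᵢ = 1060×2.41 + 2040×2.41 = 7471
T_out = 669220 / 7471 = 89.575 °C

T_out = 89.6 °C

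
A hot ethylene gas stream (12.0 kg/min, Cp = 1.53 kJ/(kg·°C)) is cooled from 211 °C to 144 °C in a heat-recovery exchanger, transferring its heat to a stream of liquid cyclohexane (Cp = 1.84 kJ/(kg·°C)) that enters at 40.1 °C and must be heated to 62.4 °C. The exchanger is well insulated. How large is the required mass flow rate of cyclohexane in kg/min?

ṁ_c = 30.0 kg/min

Heat released by hot stream: Q = 12.0 × 1.53 × (211 − 144) = 1230.1 kJ/min
Energy balance on cold side (adiabatic exchanger): Q = ṁ_c·Cp_c·(T_c,out − T_c,in)
ṁ_c = 1230.1 / [1.84 × (62.4 − 40.1)] = 29.98 kg/min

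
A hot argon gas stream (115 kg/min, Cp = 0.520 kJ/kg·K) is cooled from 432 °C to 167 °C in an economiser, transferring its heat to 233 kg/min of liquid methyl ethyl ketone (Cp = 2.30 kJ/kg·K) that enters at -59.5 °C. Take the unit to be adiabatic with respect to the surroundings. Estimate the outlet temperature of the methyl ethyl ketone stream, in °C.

T_c,out = -29.9 °C

Heat released by hot stream: Q = 115 × 0.520 × (432 − 167) = 15847 kJ/min
Energy balance on cold side (adiabatic exchanger): Q = ṁ_c·Cp_c·(T_c,out − T_c,in)
T_c,out = -59.5 + 15847/(233 × 2.30) = -29.929 °C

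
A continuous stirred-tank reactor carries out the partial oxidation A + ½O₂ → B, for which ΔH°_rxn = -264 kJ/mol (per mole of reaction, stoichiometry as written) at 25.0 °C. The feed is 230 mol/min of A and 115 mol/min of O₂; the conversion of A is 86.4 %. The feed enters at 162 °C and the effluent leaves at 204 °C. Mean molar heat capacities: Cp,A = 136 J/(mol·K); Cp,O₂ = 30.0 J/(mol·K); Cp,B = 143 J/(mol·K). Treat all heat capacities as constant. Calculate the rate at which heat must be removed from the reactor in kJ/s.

Q_out = 855 kJ/s

Extent of reaction ξ = 0.864 × 230 = 198.72 mol/min
Reaction term: ξ·ΔH°_rxn = 198.72 × -264 = -52462 kJ/min
Sensible, feed 162→25 °C: -4758 kJ/min
Outlet flows (mol/min): A 31.28, O₂ 15.64, B 198.72
Sensible, products 25→204 °C: 5932.1 kJ/min
Q = ΔH = -51288 kJ/min = -854.8 kW
Heat removed = 854.8 kJ/s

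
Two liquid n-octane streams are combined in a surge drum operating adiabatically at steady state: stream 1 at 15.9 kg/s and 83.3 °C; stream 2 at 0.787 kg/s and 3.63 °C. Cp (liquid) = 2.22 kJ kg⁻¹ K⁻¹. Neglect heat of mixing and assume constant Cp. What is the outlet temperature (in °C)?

Energy balance with Q = 0: Σ ṁᵢCp,ᵢ(T_out − Tᵢ) = 0
T_out = Σ ṁᵢCp,ᵢTᵢ / Σ ṁᵢCp,ᵢ
      = 2946.7 / 37.045 = 79.543 °C

T_out = 79.5 °C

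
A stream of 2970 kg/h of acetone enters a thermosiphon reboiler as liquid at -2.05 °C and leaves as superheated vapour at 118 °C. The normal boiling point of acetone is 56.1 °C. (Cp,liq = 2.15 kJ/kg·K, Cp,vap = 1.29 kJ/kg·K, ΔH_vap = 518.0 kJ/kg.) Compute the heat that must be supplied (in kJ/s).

liquid -2.05→56.1 °C: 125.02 kJ/kg
vaporisation at 56.1 °C: 518 kJ/kg
vapour 56.1→118 °C: 79.851 kJ/kg
Δh = 125.02 + 518 + 79.851 = 722.87 kJ/kg
Q = ṁ·Δh = 2970 kg/h × 722.87 kJ/kg = 2.1469e+06 kJ/h
|Q| = 596.37 kW

Q = 596 kJ/s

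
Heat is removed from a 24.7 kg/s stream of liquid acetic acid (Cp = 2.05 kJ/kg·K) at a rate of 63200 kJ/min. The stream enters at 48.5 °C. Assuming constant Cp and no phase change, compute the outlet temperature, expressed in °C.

T_out = 27.7 °C

Q = 63200 kJ/min = 1053.3 kJ/s
ΔT = Q/(ṁ·Cp) = 1053.3/(24.7×2.05) = 20.802 K
T_out = 48.5 − 20.802 = 27.698 °C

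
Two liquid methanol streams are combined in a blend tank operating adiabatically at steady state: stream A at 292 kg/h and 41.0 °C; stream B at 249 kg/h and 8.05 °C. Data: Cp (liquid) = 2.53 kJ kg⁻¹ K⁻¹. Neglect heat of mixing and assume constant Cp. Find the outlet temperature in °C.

Energy balance with Q = 0: Σ ṁᵢCp,ᵢ(T_out − Tᵢ) = 0
T_out = Σ ṁᵢCp,ᵢTᵢ / Σ ṁᵢCp,ᵢ
      = 35360 / 1368.7 = 25.834 °C

T_out = 25.8 °C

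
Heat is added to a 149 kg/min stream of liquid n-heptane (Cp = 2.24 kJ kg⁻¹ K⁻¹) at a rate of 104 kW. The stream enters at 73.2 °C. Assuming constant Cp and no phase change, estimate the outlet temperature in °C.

T_out = 91.9 °C

Q = 104 kW = 6240 kJ/min
ΔT = Q/(ṁ·Cp) = 6240/(149×2.24) = 18.696 K
T_out = 73.2 + 18.696 = 91.896 °C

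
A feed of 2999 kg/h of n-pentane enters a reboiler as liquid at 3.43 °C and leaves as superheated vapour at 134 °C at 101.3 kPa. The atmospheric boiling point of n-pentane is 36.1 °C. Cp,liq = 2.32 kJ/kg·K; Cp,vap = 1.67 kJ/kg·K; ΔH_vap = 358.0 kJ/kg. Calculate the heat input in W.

liquid 3.43→36.1 °C: 75.794 kJ/kg
vaporisation at 36.1 °C: 358 kJ/kg
vapour 36.1→134 °C: 163.49 kJ/kg
Δh = 75.794 + 358 + 163.49 = 597.29 kJ/kg
Q = ṁ·Δh = 2999 kg/h × 597.29 kJ/kg = 1.7913e+06 kJ/h
|Q| = 497.57 kW = 497570 W

Q = 498000 W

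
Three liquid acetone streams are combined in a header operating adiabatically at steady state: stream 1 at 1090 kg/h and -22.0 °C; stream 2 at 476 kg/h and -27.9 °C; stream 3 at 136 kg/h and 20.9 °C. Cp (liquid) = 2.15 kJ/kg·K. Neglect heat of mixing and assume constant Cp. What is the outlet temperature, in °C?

T_out = -20.2 °C

No heat crosses the boundary, so H_out = H_in.
Σ ṁᵢCp,ᵢTᵢ = 1090×2.15×-22.0 + 476×2.15×-27.9 + 136×2.15×20.9 = -73999
Σ ṁᵢCp,ᵢ = 1090×2.15 + 476×2.15 + 136×2.15 = 3659.3
T_out = -73999 / 3659.3 = -20.222 °C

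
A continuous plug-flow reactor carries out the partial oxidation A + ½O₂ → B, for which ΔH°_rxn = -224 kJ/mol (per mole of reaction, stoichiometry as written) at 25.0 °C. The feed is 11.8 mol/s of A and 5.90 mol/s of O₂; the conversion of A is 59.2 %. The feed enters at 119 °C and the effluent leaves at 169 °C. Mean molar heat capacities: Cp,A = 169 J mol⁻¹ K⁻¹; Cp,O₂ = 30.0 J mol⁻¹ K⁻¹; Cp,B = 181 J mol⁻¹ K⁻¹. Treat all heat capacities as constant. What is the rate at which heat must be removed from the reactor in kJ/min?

Q_out = 87600 kJ/min

Extent of reaction ξ = 0.592 × 11.8 = 6.9856 mol/s
Reaction term: ξ·ΔH°_rxn = 6.9856 × -224 = -1564.8 kJ/s
Sensible, feed 119→25 °C: -204.09 kJ/s
Outlet flows (mol/s): A 4.8144, O₂ 2.4072, B 6.9856
Sensible, products 25→169 °C: 309.64 kJ/s
Q = ΔH = -1459.2 kJ/s = -1459.2 kW
Heat removed = 87554 kJ/min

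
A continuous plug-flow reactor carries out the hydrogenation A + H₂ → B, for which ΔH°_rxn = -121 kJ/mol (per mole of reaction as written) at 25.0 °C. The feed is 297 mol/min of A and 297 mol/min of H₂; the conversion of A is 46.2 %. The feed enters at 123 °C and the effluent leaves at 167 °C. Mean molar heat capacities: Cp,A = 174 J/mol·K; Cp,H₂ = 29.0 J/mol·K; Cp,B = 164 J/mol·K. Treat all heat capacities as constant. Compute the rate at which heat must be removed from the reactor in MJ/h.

Q_out = 883 MJ/h

Extent of reaction ξ = 0.462 × 297 = 137.21 mol/min
Reaction term: ξ·ΔH°_rxn = 137.21 × -121 = -16603 kJ/min
Sensible, feed 123→25 °C: -5908.5 kJ/min
Outlet flows (mol/min): A 159.79, H₂ 159.79, B 137.21
Sensible, products 25→167 °C: 7801.4 kJ/min
Q = ΔH = -14710 kJ/min = -245.17 kW
Heat removed = 882.6 MJ/h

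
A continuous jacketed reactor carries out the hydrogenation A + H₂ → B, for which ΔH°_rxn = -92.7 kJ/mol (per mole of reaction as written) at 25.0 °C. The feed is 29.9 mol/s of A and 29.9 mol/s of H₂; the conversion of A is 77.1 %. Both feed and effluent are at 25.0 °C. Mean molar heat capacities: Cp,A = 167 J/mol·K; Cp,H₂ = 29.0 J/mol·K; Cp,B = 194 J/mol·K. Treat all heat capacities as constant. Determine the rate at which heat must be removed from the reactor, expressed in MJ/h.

Q_out = 7690 MJ/h

Extent of reaction ξ = 0.771 × 29.9 = 23.053 mol/s
Reaction term: ξ·ΔH°_rxn = 23.053 × -92.7 = -2137 kJ/s
Q = ΔH = -2137 kJ/s = -2137 kW
Heat removed = 7693.2 MJ/h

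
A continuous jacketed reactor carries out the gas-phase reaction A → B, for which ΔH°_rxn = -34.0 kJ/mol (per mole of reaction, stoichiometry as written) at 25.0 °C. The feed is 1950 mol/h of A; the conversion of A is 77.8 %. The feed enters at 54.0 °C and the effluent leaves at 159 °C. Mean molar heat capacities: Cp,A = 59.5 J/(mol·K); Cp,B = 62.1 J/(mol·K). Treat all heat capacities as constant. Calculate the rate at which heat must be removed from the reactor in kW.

Q_out = 10.8 kW

Extent of reaction ξ = 0.778 × 1950 = 1517.1 mol/h
Reaction term: ξ·ΔH°_rxn = 1517.1 × -34.0 = -51581 kJ/h
Sensible, feed 54.0→25 °C: -3364.7 kJ/h
Outlet flows (mol/h): A 432.9, B 1517.1
Sensible, products 25→159 °C: 16076 kJ/h
Q = ΔH = -38870 kJ/h = -10.797 kW
Heat removed = 10.797 kW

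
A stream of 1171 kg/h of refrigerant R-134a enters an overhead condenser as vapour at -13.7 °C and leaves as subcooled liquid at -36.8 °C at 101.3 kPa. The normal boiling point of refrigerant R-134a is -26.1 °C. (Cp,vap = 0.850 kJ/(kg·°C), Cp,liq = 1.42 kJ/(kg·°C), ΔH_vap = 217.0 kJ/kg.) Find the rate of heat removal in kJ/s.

vapour -13.7→-26.1 °C: -10.54 kJ/kg
condensation at -26.1 °C: -217 kJ/kg
liquid -26.1→-36.8 °C: -15.194 kJ/kg
Δh = -10.54 + -217 + -15.194 = -242.73 kJ/kg
Q = ṁ·Δh = 1171 kg/h × -242.73 kJ/kg = -284240 kJ/h
|Q| = 78.956 kW

Q_c = 79.0 kJ/s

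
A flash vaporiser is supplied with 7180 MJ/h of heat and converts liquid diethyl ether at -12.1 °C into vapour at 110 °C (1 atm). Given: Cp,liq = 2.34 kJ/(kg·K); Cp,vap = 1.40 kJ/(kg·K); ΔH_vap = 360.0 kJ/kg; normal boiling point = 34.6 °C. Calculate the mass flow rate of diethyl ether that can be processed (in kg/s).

Δh = 2.34×(34.6−-12.1) + 360.0 + 1.40×(110−34.6) = 574.84 kJ/kg
Q = 7180 MJ/h = 1994.4 kJ/s = 1994.4 kJ/s
ṁ = Q/Δh = 1994.4 / 574.84 = 3.4696 kg/s

ṁ = 3.47 kg/s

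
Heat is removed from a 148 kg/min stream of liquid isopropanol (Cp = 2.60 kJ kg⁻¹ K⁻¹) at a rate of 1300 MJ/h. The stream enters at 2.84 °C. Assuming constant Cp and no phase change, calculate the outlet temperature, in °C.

Q = 1300 MJ/h = 21667 kJ/min
ΔT = Q/(ṁ·Cp) = 21667/(148×2.60) = 56.306 K
T_out = 2.84 − 56.306 = -53.466 °C

T_out = -53.5 °C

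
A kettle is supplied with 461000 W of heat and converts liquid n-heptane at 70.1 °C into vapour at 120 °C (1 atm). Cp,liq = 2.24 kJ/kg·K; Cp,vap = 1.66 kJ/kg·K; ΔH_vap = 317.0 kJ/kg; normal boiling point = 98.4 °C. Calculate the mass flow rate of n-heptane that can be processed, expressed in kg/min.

ṁ = 66.5 kg/min

Δh = 2.24×(98.4−70.1) + 317.0 + 1.66×(120−98.4) = 416.25 kJ/kg
Q = 461000 W = 461 kJ/s = 27660 kJ/min
ṁ = Q/Δh = 27660 / 416.25 = 66.451 kg/min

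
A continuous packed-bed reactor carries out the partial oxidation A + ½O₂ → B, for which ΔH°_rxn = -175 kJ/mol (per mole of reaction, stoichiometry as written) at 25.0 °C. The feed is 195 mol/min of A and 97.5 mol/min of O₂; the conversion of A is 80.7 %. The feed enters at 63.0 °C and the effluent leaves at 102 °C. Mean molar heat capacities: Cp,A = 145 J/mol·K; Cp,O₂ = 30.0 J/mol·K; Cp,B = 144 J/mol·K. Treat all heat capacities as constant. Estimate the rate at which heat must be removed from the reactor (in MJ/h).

Q_out = 1590 MJ/h

Extent of reaction ξ = 0.807 × 195 = 157.37 mol/min
Reaction term: ξ·ΔH°_rxn = 157.37 × -175 = -27539 kJ/min
Sensible, feed 63.0→25 °C: -1185.6 kJ/min
Outlet flows (mol/min): A 37.635, O₂ 18.817, B 157.37
Sensible, products 25→102 °C: 2208.5 kJ/min
Q = ΔH = -26516 kJ/min = -441.93 kW
Heat removed = 1591 MJ/h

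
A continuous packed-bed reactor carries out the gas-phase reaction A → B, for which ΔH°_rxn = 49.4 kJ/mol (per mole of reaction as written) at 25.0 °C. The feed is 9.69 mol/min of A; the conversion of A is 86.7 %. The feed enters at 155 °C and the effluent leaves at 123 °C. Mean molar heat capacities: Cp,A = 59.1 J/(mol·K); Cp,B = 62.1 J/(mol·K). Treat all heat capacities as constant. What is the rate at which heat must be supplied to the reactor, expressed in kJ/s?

Extent of reaction ξ = 0.867 × 9.69 = 8.4012 mol/min
Reaction term: ξ·ΔH°_rxn = 8.4012 × 49.4 = 415.02 kJ/min
Sensible, feed 155→25 °C: -74.448 kJ/min
Outlet flows (mol/min): A 1.2888, B 8.4012
Sensible, products 25→123 °C: 58.593 kJ/min
Q = ΔH = 399.16 kJ/min = 6.6527 kW
Heat supplied = 6.6527 kJ/s

Q_in = 6.65 kJ/s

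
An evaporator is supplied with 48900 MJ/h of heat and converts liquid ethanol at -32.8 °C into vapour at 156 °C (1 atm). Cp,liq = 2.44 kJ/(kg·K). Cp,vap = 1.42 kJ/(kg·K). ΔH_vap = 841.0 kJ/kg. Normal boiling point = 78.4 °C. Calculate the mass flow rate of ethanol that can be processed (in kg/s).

Δh = 2.44×(78.4−-32.8) + 841.0 + 1.42×(156−78.4) = 1222.5 kJ/kg
Q = 48900 MJ/h = 13583 kJ/s = 13583 kJ/s
ṁ = Q/Δh = 13583 / 1222.5 = 11.111 kg/s

ṁ = 11.1 kg/s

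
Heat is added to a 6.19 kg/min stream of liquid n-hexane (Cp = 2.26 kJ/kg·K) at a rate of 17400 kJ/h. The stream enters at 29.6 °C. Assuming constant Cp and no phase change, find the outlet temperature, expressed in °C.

Q = 17400 kJ/h = 290 kJ/min
ΔT = Q/(ṁ·Cp) = 290/(6.19×2.26) = 20.73 K
T_out = 29.6 + 20.73 = 50.33 °C

T_out = 50.3 °C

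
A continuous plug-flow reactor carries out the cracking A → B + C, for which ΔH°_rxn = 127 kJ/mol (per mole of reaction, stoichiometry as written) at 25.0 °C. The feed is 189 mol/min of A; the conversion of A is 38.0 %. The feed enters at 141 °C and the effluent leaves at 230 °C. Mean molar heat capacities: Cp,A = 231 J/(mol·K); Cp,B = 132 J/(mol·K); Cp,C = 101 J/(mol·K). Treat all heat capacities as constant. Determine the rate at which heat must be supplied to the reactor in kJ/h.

Q_in = 782000 kJ/h

Extent of reaction ξ = 0.380 × 189 = 71.82 mol/min
Reaction term: ξ·ΔH°_rxn = 71.82 × 127 = 9121.1 kJ/min
Sensible, feed 141→25 °C: -5064.4 kJ/min
Outlet flows (mol/min): A 117.18, B 71.82, C 71.82
Sensible, products 25→230 °C: 8979.5 kJ/min
Q = ΔH = 13036 kJ/min = 217.27 kW
Heat supplied = 782170 kJ/h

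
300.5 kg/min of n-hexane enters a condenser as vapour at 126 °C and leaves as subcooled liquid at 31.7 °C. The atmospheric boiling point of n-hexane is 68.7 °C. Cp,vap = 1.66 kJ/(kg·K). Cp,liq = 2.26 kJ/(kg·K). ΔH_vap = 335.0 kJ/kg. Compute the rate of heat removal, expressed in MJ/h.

Q_c = 9260 MJ/h

vapour 126→68.7 °C: -95.118 kJ/kg
condensation at 68.7 °C: -335 kJ/kg
liquid 68.7→31.7 °C: -83.62 kJ/kg
Δh = -95.118 + -335 + -83.62 = -513.74 kJ/kg
Q = ṁ·Δh = 300.5 kg/min × -513.74 kJ/kg = -154380 kJ/min
|Q| = 2573 kW = 9262.7 MJ/h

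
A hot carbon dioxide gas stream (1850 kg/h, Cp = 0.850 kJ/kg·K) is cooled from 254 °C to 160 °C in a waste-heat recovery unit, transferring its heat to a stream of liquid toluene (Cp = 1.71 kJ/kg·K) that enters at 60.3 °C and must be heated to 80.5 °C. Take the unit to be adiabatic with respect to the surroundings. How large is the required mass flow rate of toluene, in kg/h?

ṁ_c = 4280 kg/h

Heat released by hot stream: Q = 1850 × 0.850 × (254 − 160) = 147820 kJ/h
Energy balance on cold side (adiabatic exchanger): Q = ṁ_c·Cp_c·(T_c,out − T_c,in)
ṁ_c = 147820 / [1.71 × (80.5 − 60.3)] = 4279.3 kg/h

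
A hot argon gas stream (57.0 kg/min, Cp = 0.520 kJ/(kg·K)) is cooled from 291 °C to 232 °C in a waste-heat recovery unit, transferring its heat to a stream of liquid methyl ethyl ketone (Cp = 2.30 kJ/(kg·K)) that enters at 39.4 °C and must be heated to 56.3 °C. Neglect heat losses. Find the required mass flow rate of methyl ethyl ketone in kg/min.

ṁ_c = 45.0 kg/min

Heat released by hot stream: Q = 57.0 × 0.520 × (291 − 232) = 1748.8 kJ/min
Energy balance on cold side (adiabatic exchanger): Q = ṁ_c·Cp_c·(T_c,out − T_c,in)
ṁ_c = 1748.8 / [2.30 × (56.3 − 39.4)] = 44.99 kg/min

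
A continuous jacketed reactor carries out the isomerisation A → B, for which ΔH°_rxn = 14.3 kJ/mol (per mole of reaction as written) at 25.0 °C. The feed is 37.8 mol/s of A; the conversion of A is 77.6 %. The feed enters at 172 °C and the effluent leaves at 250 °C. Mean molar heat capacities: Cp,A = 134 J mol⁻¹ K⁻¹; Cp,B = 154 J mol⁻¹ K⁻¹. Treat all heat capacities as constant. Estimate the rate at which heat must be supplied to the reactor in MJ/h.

Q_in = 3410 MJ/h

Extent of reaction ξ = 0.776 × 37.8 = 29.333 mol/s
Reaction term: ξ·ΔH°_rxn = 29.333 × 14.3 = 419.46 kJ/s
Sensible, feed 172→25 °C: -744.58 kJ/s
Outlet flows (mol/s): A 8.4672, B 29.333
Sensible, products 25→250 °C: 1271.7 kJ/s
Q = ΔH = 946.54 kJ/s = 946.54 kW
Heat supplied = 3407.6 MJ/h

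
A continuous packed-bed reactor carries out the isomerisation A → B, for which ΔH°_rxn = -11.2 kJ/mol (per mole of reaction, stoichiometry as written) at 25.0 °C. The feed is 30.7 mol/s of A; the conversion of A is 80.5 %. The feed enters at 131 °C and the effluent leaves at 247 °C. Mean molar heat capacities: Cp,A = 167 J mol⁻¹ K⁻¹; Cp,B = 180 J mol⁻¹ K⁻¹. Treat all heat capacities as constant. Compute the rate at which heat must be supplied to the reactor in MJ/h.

Extent of reaction ξ = 0.805 × 30.7 = 24.713 mol/s
Reaction term: ξ·ΔH°_rxn = 24.713 × -11.2 = -276.79 kJ/s
Sensible, feed 131→25 °C: -543.45 kJ/s
Outlet flows (mol/s): A 5.9865, B 24.713
Sensible, products 25→247 °C: 1209.5 kJ/s
Q = ΔH = 389.25 kJ/s = 389.25 kW
Heat supplied = 1401.3 MJ/h

Q_in = 1400 MJ/h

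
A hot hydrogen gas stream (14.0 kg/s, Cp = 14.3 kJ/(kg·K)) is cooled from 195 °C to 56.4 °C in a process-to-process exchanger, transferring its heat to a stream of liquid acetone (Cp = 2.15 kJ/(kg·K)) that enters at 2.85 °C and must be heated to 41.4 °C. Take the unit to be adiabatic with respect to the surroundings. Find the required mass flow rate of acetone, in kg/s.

Heat released by hot stream: Q = 14.0 × 14.3 × (195 − 56.4) = 27748 kJ/s
Energy balance on cold side (adiabatic exchanger): Q = ṁ_c·Cp_c·(T_c,out − T_c,in)
ṁ_c = 27748 / [2.15 × (41.4 − 2.85)] = 334.78 kg/s

ṁ_c = 335 kg/s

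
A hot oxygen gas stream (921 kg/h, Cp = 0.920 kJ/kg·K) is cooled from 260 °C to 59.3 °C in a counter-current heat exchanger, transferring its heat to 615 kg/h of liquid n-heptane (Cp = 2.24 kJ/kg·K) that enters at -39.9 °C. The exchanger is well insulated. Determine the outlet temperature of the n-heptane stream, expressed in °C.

Heat released by hot stream: Q = 921 × 0.920 × (260 − 59.3) = 170060 kJ/h
Energy balance on cold side (adiabatic exchanger): Q = ṁ_c·Cp_c·(T_c,out − T_c,in)
T_c,out = -39.9 + 170060/(615 × 2.24) = 83.544 °C

T_c,out = 83.5 °C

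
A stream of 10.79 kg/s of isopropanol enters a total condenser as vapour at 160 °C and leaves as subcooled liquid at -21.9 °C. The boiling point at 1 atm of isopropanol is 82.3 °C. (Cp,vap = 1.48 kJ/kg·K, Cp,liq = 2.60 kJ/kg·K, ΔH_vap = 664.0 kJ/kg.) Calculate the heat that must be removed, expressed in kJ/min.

Q_c = 680000 kJ/min

vapour 160→82.3 °C: -115 kJ/kg
condensation at 82.3 °C: -664 kJ/kg
liquid 82.3→-21.9 °C: -270.92 kJ/kg
Δh = -115 + -664 + -270.92 = -1049.9 kJ/kg
Q = ṁ·Δh = 10.79 kg/s × -1049.9 kJ/kg = -11329 kJ/s
|Q| = 11329 kW = 679720 kJ/min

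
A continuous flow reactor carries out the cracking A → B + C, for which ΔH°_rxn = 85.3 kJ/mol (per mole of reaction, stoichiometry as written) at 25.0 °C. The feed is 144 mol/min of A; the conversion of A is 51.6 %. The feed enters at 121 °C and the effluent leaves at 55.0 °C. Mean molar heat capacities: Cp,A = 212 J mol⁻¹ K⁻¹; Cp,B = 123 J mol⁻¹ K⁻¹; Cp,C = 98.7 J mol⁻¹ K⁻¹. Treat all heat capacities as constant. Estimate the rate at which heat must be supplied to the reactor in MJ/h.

Extent of reaction ξ = 0.516 × 144 = 74.304 mol/min
Reaction term: ξ·ΔH°_rxn = 74.304 × 85.3 = 6338.1 kJ/min
Sensible, feed 121→25 °C: -2930.7 kJ/min
Outlet flows (mol/min): A 69.696, B 74.304, C 74.304
Sensible, products 25→55.0 °C: 937.46 kJ/min
Q = ΔH = 4344.9 kJ/min = 72.415 kW
Heat supplied = 260.69 MJ/h

Q_in = 261 MJ/h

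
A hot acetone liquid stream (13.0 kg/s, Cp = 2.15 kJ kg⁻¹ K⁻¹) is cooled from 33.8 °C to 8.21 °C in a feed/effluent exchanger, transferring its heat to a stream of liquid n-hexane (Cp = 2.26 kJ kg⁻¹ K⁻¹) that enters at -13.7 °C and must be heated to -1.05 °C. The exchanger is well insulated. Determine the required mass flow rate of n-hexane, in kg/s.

ṁ_c = 25.0 kg/s

Heat released by hot stream: Q = 13.0 × 2.15 × (33.8 − 8.21) = 715.24 kJ/s
Energy balance on cold side (adiabatic exchanger): Q = ṁ_c·Cp_c·(T_c,out − T_c,in)
ṁ_c = 715.24 / [2.26 × (-1.05 − -13.7)] = 25.018 kg/s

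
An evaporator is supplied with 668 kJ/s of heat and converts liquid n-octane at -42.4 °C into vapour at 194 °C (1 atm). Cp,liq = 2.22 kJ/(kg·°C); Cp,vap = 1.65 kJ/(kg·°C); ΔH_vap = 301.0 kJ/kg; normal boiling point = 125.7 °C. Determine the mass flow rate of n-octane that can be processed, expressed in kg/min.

Δh = 2.22×(125.7−-42.4) + 301.0 + 1.65×(194−125.7) = 786.88 kJ/kg
Q = 668 kJ/s = 668 kJ/s = 40080 kJ/min
ṁ = Q/Δh = 40080 / 786.88 = 50.936 kg/min

ṁ = 50.9 kg/min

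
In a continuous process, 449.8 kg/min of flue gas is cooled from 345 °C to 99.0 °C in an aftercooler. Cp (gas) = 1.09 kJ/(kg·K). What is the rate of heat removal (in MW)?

Q = ṁ·Cp·ΔT = 449.8 × 1.09 × (99.0 − 345) = -120610 kJ/min
Converting: 120610 / 60 s = 2010.2 kW
Cooling duty = 2.0102 MW

Q_c = 2.01 MW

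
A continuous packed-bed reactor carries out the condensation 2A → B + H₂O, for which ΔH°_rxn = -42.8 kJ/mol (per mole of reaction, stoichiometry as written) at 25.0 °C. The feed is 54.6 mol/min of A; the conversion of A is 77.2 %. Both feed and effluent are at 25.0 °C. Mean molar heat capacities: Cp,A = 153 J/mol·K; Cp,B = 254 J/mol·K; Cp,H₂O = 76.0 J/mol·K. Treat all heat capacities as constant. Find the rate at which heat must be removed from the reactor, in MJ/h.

Q_out = 54.1 MJ/h

Extent of reaction ξ = 0.772 × 54.6 / 2 = 21.076 mol/min
Reaction term: ξ·ΔH°_rxn = 21.076 × -42.8 = -902.04 kJ/min
Q = ΔH = -902.04 kJ/min = -15.034 kW
Heat removed = 54.122 MJ/h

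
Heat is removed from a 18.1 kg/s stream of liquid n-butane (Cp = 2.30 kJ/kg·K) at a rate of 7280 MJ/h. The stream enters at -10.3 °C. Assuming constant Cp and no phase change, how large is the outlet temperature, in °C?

Q = 7280 MJ/h = 2022.2 kJ/s
ΔT = Q/(ṁ·Cp) = 2022.2/(18.1×2.30) = 48.576 K
T_out = -10.3 − 48.576 = -58.876 °C

T_out = -58.9 °C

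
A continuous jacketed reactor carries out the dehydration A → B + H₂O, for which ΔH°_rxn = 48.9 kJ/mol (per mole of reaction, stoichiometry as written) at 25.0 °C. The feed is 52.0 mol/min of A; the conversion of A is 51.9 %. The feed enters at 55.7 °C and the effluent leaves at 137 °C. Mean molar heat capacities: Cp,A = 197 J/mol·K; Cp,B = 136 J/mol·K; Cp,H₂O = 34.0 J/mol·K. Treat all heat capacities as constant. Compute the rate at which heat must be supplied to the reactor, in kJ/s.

Q_in = 34.5 kJ/s

Extent of reaction ξ = 0.519 × 52.0 = 26.988 mol/min
Reaction term: ξ·ΔH°_rxn = 26.988 × 48.9 = 1319.7 kJ/min
Sensible, feed 55.7→25 °C: -314.49 kJ/min
Outlet flows (mol/min): A 25.012, B 26.988, H₂O 26.988
Sensible, products 25→137 °C: 1065.7 kJ/min
Q = ΔH = 2070.9 kJ/min = 34.516 kW
Heat supplied = 34.516 kJ/s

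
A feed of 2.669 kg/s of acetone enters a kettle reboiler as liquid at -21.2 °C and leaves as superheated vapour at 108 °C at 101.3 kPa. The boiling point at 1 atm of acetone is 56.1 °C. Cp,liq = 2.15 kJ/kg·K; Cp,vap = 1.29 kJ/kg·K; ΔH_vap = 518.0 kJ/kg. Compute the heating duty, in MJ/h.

Q = 7220 MJ/h

liquid -21.2→56.1 °C: 166.19 kJ/kg
vaporisation at 56.1 °C: 518 kJ/kg
vapour 56.1→108 °C: 66.951 kJ/kg
Δh = 166.19 + 518 + 66.951 = 751.15 kJ/kg
Q = ṁ·Δh = 2.669 kg/s × 751.15 kJ/kg = 2004.8 kJ/s
|Q| = 2004.8 kW = 7217.3 MJ/h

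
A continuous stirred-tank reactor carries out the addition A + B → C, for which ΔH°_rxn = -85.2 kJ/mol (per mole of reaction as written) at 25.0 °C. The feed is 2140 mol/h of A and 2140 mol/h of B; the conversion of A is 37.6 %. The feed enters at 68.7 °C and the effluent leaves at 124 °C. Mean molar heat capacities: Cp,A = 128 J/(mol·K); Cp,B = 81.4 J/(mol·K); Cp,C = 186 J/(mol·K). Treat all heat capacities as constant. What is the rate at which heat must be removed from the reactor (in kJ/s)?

Q_out = 12.7 kJ/s

Extent of reaction ξ = 0.376 × 2140 = 804.64 mol/h
Reaction term: ξ·ΔH°_rxn = 804.64 × -85.2 = -68555 kJ/h
Sensible, feed 68.7→25 °C: -19583 kJ/h
Outlet flows (mol/h): A 1335.4, B 1335.4, C 804.64
Sensible, products 25→124 °C: 42499 kJ/h
Q = ΔH = -45639 kJ/h = -12.677 kW
Heat removed = 12.677 kJ/s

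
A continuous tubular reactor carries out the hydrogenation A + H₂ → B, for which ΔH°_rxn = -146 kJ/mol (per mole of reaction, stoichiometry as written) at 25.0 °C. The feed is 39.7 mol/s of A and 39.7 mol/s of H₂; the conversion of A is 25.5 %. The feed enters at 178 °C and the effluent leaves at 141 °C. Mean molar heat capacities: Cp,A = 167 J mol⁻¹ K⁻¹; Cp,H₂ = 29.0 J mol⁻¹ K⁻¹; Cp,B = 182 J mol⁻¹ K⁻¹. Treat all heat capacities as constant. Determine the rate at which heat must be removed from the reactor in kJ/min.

Q_out = 107000 kJ/min

Extent of reaction ξ = 0.255 × 39.7 = 10.124 mol/s
Reaction term: ξ·ΔH°_rxn = 10.124 × -146 = -1478 kJ/s
Sensible, feed 178→25 °C: -1190.5 kJ/s
Outlet flows (mol/s): A 29.577, H₂ 29.577, B 10.124
Sensible, products 25→141 °C: 886.18 kJ/s
Q = ΔH = -1782.4 kJ/s = -1782.4 kW
Heat removed = 106940 kJ/min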